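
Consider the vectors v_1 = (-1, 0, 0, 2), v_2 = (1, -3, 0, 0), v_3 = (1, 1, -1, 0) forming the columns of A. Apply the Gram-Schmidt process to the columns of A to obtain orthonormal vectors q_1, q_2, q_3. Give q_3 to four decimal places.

q_3 = (0.6451, 0.2150, -0.6585, 0.3225)

v_1 = (-1, 0, 0, 2); ‖v_1‖ = 2.2361, so q_1 = (-0.4472, 0.0000, 0.0000, 0.8944).
q_1·v_2 = (-0.4472)·1 + 0.0000·(-3) + 0.0000·0 + 0.8944·0 = -0.4472.
u_2 = v_2 + 0.4472·q_1 = (0.8000, -3.0000, 0.0000, 0.4000).
‖u_2‖ = 3.1305, so q_2 = (0.2556, -0.9583, 0.0000, 0.1278).
q_1·v_3 = (-0.4472)·1 + 0.0000·1 + 0.0000·(-1) + 0.8944·0 = -0.4472; q_2·v_3 = 0.2556·1 + (-0.9583)·1 + 0.0000·(-1) + 0.1278·0 = -0.7028.
u_3 = v_3 + 0.4472·q_1 + 0.7028·q_2 = (0.9796, 0.3265, -1.0000, 0.4898).
‖u_3‖ = 1.5186, so q_3 = (0.6451, 0.2150, -0.6585, 0.3225).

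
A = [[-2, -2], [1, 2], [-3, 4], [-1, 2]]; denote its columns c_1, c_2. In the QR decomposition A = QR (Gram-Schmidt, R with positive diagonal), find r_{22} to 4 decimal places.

e_1 = c_1/‖c_1‖ = (-2, 1, -3, -1)/3.8730 = (-0.5164, 0.2582, -0.7746, -0.2582).
r_{12} = e_1·c_2 = -2.0656.
u_2 = c_2 + 2.0656·e_1 = (-3.0667, 2.5333, 2.4000, 1.4667).
r_{22} = ‖u_2‖ = 4.8717.

r_{22} = 4.8717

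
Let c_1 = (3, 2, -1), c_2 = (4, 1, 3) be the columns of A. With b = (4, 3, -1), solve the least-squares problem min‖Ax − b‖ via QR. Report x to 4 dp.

q_1 = c_1/‖c_1‖ = (3, 2, -1)/3.7417 = (0.8018, 0.5345, -0.2673).
r_{12} = q_1·c_2 = 2.9399.
u_2 = c_2 − 2.9399·q_1 = (1.6429, -0.5714, 3.7857).
‖u_2‖ = 4.1662, so q_2 = (0.3943, -0.1372, 0.9087).
Qᵀb = (5.0780, 0.2572).
Back-substitute: x_2 = 0.2572/4.1662 = 0.0617.
x_1 = (5.0780 − 2.9399·0.0617)/3.7417 = 1.3086.

x = (1.3086, 0.0617)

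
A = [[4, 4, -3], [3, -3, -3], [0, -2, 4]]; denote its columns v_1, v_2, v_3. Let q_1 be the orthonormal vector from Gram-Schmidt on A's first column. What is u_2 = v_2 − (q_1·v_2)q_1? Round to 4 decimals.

u_2 = (2.8800, -3.8400, -2.0000)

v_1 = (4, 3, 0); ‖v_1‖ = 5.0000, so q_1 = (0.8000, 0.6000, 0.0000).
q_1·v_2 = 0.8000·4 + 0.6000·(-3) + 0.0000·(-2) = 1.4000.
u_2 = v_2 − 1.4000·q_1 = (2.8800, -3.8400, -2.0000).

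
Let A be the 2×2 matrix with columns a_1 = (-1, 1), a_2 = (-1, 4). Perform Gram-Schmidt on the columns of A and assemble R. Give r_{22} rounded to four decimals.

r_{22} = 2.1213

a_1 = (-1, 1); ‖a_1‖ = 1.4142, so e_1 = (-0.7071, 0.7071).
e_1·a_2 = (-0.7071)·(-1) + 0.7071·4 = 3.5355.
u_2 = a_2 − 3.5355·e_1 = (1.5000, 1.5000).
r_{22} = ‖u_2‖ = 2.1213.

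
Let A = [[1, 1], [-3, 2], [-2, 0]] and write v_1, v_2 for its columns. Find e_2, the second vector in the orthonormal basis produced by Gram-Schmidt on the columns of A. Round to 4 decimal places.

e_1 = v_1/‖v_1‖ = (1, -3, -2)/3.7417 = (0.2673, -0.8018, -0.5345).
r_{12} = e_1·v_2 = -1.3363.
u_2 = v_2 + 1.3363·e_1 = (1.3571, 0.9286, -0.7143).
‖u_2‖ = 1.7928, so e_2 = (0.7570, 0.5179, -0.3984).

e_2 = (0.7570, 0.5179, -0.3984)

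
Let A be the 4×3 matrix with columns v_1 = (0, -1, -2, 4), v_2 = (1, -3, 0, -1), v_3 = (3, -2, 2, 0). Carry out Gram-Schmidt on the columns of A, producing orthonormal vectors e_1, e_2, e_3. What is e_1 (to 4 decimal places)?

e_1 = (0.0000, -0.2182, -0.4364, 0.8729)

v_1 = (0, -1, -2, 4); ‖v_1‖ = 4.5826, so e_1 = (0.0000, -0.2182, -0.4364, 0.8729).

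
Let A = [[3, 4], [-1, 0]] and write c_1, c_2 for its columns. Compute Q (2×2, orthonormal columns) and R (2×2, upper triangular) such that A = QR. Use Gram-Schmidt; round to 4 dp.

c_1 = (3, -1); ‖c_1‖ = 3.1623, so q_1 = (0.9487, -0.3162).
q_1·c_2 = 0.9487·4 + (-0.3162)·0 = 3.7947.
u_2 = c_2 − 3.7947·q_1 = (0.4000, 1.2000).
‖u_2‖ = 1.2649, so q_2 = (0.3162, 0.9487).

Q = [[0.9487, 0.3162], [-0.3162, 0.9487]], R = [[3.1623, 3.7947], [0.0000, 1.2649]]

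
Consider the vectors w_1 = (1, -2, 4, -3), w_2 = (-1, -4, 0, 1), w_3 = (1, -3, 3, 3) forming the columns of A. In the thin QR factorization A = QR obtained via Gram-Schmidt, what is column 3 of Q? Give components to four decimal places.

e_3 = (0.3783, 0.0951, 0.5219, 0.7586)

w_1 = (1, -2, 4, -3); ‖w_1‖ = 5.4772, so e_1 = (0.1826, -0.3651, 0.7303, -0.5477).
e_1·w_2 = 0.1826·(-1) + (-0.3651)·(-4) + 0.7303·0 + (-0.5477)·1 = 0.7303.
u_2 = w_2 − 0.7303·e_1 = (-1.1333, -3.7333, -0.5333, 1.4000).
‖u_2‖ = 4.1793, so e_2 = (-0.2712, -0.8933, -0.1276, 0.3350).
e_1·w_3 = 0.1826·1 + (-0.3651)·(-3) + 0.7303·3 + (-0.5477)·3 = 1.8257; e_2·w_3 = (-0.2712)·1 + (-0.8933)·(-3) + (-0.1276)·3 + 0.3350·3 = 3.0308.
u_3 = w_3 − 1.8257·e_1 − 3.0308·e_2 = (1.4885, 0.3740, 2.0534, 2.9847).
‖u_3‖ = 3.9346, so e_3 = (0.3783, 0.0951, 0.5219, 0.7586).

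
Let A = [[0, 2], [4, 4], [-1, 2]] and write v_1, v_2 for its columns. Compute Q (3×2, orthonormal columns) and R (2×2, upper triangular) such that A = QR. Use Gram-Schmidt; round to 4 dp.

v_1 = (0, 4, -1); ‖v_1‖ = 4.1231, so e_1 = (0.0000, 0.9701, -0.2425).
e_1·v_2 = 0.0000·2 + 0.9701·4 + (-0.2425)·2 = 3.3955.
u_2 = v_2 − 3.3955·e_1 = (2.0000, 0.7059, 2.8235).
‖u_2‖ = 3.5314, so e_2 = (0.5664, 0.1999, 0.7996).

Q = [[0.0000, 0.5664], [0.9701, 0.1999], [-0.2425, 0.7996]], R = [[4.1231, 3.3955], [0.0000, 3.5314]]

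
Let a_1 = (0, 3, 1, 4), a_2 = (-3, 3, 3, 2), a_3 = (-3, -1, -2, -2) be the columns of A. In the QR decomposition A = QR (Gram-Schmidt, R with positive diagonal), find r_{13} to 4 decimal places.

r_{13} = -2.5495

q_1 = a_1/‖a_1‖ = (0, 3, 1, 4)/5.0990 = (0.0000, 0.5883, 0.1961, 0.7845).
r_{13} = q_1·a_3 = -2.5495.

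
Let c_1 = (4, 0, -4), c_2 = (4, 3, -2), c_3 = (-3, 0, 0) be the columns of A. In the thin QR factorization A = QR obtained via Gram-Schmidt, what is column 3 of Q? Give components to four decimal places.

e_1 = c_1/‖c_1‖ = (4, 0, -4)/5.6569 = (0.7071, 0.0000, -0.7071).
r_{12} = e_1·c_2 = 4.2426.
u_2 = c_2 − 4.2426·e_1 = (1.0000, 3.0000, 1.0000).
‖u_2‖ = 3.3166, so e_2 = (0.3015, 0.9045, 0.3015).
r_{13} = e_1·c_3 = -2.1213; r_{23} = e_2·c_3 = -0.9045.
u_3 = c_3 + 2.1213·e_1 + 0.9045·e_2 = (-1.2273, 0.8182, -1.2273).
‖u_3‖ = 1.9188, so e_3 = (-0.6396, 0.4264, -0.6396).

e_3 = (-0.6396, 0.4264, -0.6396)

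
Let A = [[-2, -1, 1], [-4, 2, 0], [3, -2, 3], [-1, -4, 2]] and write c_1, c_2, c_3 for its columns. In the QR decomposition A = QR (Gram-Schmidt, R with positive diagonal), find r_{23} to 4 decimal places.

r_{23} = -2.8580

q_1 = c_1/‖c_1‖ = (-2, -4, 3, -1)/5.4772 = (-0.3651, -0.7303, 0.5477, -0.1826).
r_{12} = q_1·c_2 = -1.4606.
u_2 = c_2 + 1.4606·q_1 = (-1.5333, 0.9333, -1.2000, -4.2667).
‖u_2‖ = 4.7819, so q_2 = (-0.3207, 0.1952, -0.2509, -0.8923).
r_{23} = q_2·c_3 = -2.8580.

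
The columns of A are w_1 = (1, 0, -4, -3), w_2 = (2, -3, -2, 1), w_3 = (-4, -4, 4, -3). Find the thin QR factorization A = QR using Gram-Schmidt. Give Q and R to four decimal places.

e_1 = w_1/‖w_1‖ = (1, 0, -4, -3)/5.0990 = (0.1961, 0.0000, -0.7845, -0.5883).
r_{12} = e_1·w_2 = 1.3728.
u_2 = w_2 − 1.3728·e_1 = (1.7308, -3.0000, -0.9231, 1.8077).
‖u_2‖ = 4.0144, so e_2 = (0.4311, -0.7473, -0.2299, 0.4503).
r_{13} = e_1·w_3 = -2.1573; r_{23} = e_2·w_3 = -1.0060.
u_3 = w_3 + 2.1573·e_1 + 1.0060·e_2 = (-3.1432, -4.7518, 2.0764, -3.8162).
‖u_3‖ = 7.1648, so e_3 = (-0.4387, -0.6632, 0.2898, -0.5326).

Q = [[0.1961, 0.4311, -0.4387], [0.0000, -0.7473, -0.6632], [-0.7845, -0.2299, 0.2898], [-0.5883, 0.4503, -0.5326]], R = [[5.0990, 1.3728, -2.1573], [0.0000, 4.0144, -1.0060], [0.0000, 0.0000, 7.1648]]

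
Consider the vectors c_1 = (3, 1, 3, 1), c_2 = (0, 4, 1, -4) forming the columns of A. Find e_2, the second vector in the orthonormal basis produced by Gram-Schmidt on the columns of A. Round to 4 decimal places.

e_1 = c_1/‖c_1‖ = (3, 1, 3, 1)/4.4721 = (0.6708, 0.2236, 0.6708, 0.2236).
r_{12} = e_1·c_2 = 0.6708.
u_2 = c_2 − 0.6708·e_1 = (-0.4500, 3.8500, 0.5500, -4.1500).
‖u_2‖ = 5.7053, so e_2 = (-0.0789, 0.6748, 0.0964, -0.7274).

e_2 = (-0.0789, 0.6748, 0.0964, -0.7274)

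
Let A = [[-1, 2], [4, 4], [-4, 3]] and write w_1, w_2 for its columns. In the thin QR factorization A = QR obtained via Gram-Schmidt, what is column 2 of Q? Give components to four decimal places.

q_1 = w_1/‖w_1‖ = (-1, 4, -4)/5.7446 = (-0.1741, 0.6963, -0.6963).
r_{12} = q_1·w_2 = 0.3482.
u_2 = w_2 − 0.3482·q_1 = (2.0606, 3.7576, 3.2424).
‖u_2‖ = 5.3739, so q_2 = (0.3834, 0.6992, 0.6034).

q_2 = (0.3834, 0.6992, 0.6034)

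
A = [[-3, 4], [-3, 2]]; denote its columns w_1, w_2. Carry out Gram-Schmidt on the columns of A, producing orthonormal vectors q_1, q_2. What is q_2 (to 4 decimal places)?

w_1 = (-3, -3); ‖w_1‖ = 4.2426, so q_1 = (-0.7071, -0.7071).
q_1·w_2 = (-0.7071)·4 + (-0.7071)·2 = -4.2426.
u_2 = w_2 + 4.2426·q_1 = (1.0000, -1.0000).
‖u_2‖ = 1.4142, so q_2 = (0.7071, -0.7071).

q_2 = (0.7071, -0.7071)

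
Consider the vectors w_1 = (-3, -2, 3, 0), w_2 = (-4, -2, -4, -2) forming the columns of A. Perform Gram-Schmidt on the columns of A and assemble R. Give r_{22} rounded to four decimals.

w_1 = (-3, -2, 3, 0); ‖w_1‖ = 4.6904, so q_1 = (-0.6396, -0.4264, 0.6396, 0.0000).
q_1·w_2 = (-0.6396)·(-4) + (-0.4264)·(-2) + 0.6396·(-4) + 0.0000·(-2) = 0.8528.
u_2 = w_2 − 0.8528·q_1 = (-3.4545, -1.6364, -4.5455, -2.0000).
r_{22} = ‖u_2‖ = 6.2668.

r_{22} = 6.2668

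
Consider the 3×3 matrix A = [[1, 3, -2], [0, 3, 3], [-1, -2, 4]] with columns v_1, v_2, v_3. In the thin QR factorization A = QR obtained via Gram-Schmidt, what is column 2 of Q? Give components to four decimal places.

q_2 = (0.1622, 0.9733, 0.1622)

v_1 = (1, 0, -1); ‖v_1‖ = 1.4142, so q_1 = (0.7071, 0.0000, -0.7071).
q_1·v_2 = 0.7071·3 + 0.0000·3 + (-0.7071)·(-2) = 3.5355.
u_2 = v_2 − 3.5355·q_1 = (0.5000, 3.0000, 0.5000).
‖u_2‖ = 3.0822, so q_2 = (0.1622, 0.9733, 0.1622).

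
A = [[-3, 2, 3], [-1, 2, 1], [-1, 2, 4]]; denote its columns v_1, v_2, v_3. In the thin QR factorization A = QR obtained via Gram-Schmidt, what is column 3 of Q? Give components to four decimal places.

q_3 = (0.0000, -0.7071, 0.7071)

q_1 = v_1/‖v_1‖ = (-3, -1, -1)/3.3166 = (-0.9045, -0.3015, -0.3015).
r_{12} = q_1·v_2 = -3.0151.
u_2 = v_2 + 3.0151·q_1 = (-0.7273, 1.0909, 1.0909).
‖u_2‖ = 1.7056, so q_2 = (-0.4264, 0.6396, 0.6396).
r_{13} = q_1·v_3 = -4.2212; r_{23} = q_2·v_3 = 1.9188.
u_3 = v_3 + 4.2212·q_1 − 1.9188·q_2 = (0.0000, -1.5000, 1.5000).
‖u_3‖ = 2.1213, so q_3 = (0.0000, -0.7071, 0.7071).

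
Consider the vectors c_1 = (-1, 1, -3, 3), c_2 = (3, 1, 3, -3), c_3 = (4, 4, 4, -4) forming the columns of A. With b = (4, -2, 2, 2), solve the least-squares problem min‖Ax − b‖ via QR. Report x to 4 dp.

c_1 = (-1, 1, -3, 3); ‖c_1‖ = 4.4721, so q_1 = (-0.2236, 0.2236, -0.6708, 0.6708).
q_1·c_2 = (-0.2236)·3 + 0.2236·1 + (-0.6708)·3 + 0.6708·(-3) = -4.4721.
u_2 = c_2 + 4.4721·q_1 = (2.0000, 2.0000, 0.0000, 0.0000).
‖u_2‖ = 2.8284, so q_2 = (0.7071, 0.7071, 0.0000, 0.0000).
q_1·c_3 = (-0.2236)·4 + 0.2236·4 + (-0.6708)·4 + 0.6708·(-4) = -5.3666; q_2·c_3 = 0.7071·4 + 0.7071·4 + 0.0000·4 + 0.0000·(-4) = 5.6569.
u_3 = c_3 + 5.3666·q_1 − 5.6569·q_2 = (-1.2000, 1.2000, 0.4000, -0.4000).
‖u_3‖ = 1.7889, so q_3 = (-0.6708, 0.6708, 0.2236, -0.2236).
Qᵀb = (-1.3416, 1.4142, -4.0249).
Back-substitute: x_3 = -4.0249/1.7889 = -2.2500.
x_2 = (1.4142 − 5.6569·(-2.2500))/2.8284 = 5.0000.
x_1 = (-1.3416 + 4.4721·5.0000 + 5.3666·(-2.2500))/4.4721 = 2.0000.

x = (2.0000, 5.0000, -2.2500)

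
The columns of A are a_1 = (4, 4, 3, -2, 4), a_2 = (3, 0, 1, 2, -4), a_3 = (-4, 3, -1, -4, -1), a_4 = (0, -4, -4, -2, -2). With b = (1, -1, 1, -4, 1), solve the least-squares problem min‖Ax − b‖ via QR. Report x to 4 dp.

x = (0.5508, -0.0982, 0.1352, 0.5839)

a_1 = (4, 4, 3, -2, 4); ‖a_1‖ = 7.8102, so q_1 = (0.5121, 0.5121, 0.3841, -0.2561, 0.5121).
q_1·a_2 = 0.5121·3 + 0.5121·0 + 0.3841·1 + (-0.2561)·2 + 0.5121·(-4) = -0.6402.
u_2 = a_2 + 0.6402·q_1 = (3.3279, 0.3279, 1.2459, 1.8361, -3.6721).
‖u_2‖ = 5.4397, so q_2 = (0.6118, 0.0603, 0.2290, 0.3375, -0.6751).
q_1·a_3 = 0.5121·(-4) + 0.5121·3 + 0.3841·(-1) + (-0.2561)·(-4) + 0.5121·(-1) = -0.3841; q_2·a_3 = 0.6118·(-4) + 0.0603·3 + 0.2290·(-1) + 0.3375·(-4) + (-0.6751)·(-1) = -3.1704.
u_3 = a_3 + 0.3841·q_1 + 3.1704·q_2 = (-1.8637, 3.3878, -0.1263, -3.0283, -2.9435).
‖u_3‖ = 5.7272, so q_3 = (-0.3254, 0.5915, -0.0221, -0.5287, -0.5139).
q_1·a_4 = 0.5121·0 + 0.5121·(-4) + 0.3841·(-4) + (-0.2561)·(-2) + 0.5121·(-2) = -4.0972; q_2·a_4 = 0.6118·0 + 0.0603·(-4) + 0.2290·(-4) + 0.3375·(-2) + (-0.6751)·(-2) = -0.4822; q_3·a_4 = (-0.3254)·0 + 0.5915·(-4) + (-0.0221)·(-4) + (-0.5287)·(-2) + (-0.5139)·(-2) = -0.1925.
u_4 = a_4 + 4.0972·q_1 + 0.4822·q_2 + 0.1925·q_3 = (2.3307, -1.7587, -2.3200, -2.9882, -0.3261).
‖u_4‖ = 4.7899, so q_4 = (0.4866, -0.3672, -0.4844, -0.6239, -0.0681).
Qᵀb = (1.9206, -1.2446, 0.6620, 2.7967).
Back-substitute: x_4 = 2.7967/4.7899 = 0.5839.
x_3 = (0.6620 + 0.1925·0.5839)/5.7272 = 0.1352.
x_2 = (-1.2446 + 3.1704·0.1352 + 0.4822·0.5839)/5.4397 = -0.0982.
x_1 = (1.9206 + 0.6402·(-0.0982) + 0.3841·0.1352 + 4.0972·0.5839)/7.8102 = 0.5508.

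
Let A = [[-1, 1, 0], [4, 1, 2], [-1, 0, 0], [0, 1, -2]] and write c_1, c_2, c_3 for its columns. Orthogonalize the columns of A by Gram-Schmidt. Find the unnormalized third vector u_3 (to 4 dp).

q_1 = c_1/‖c_1‖ = (-1, 4, -1, 0)/4.2426 = (-0.2357, 0.9428, -0.2357, 0.0000).
r_{12} = q_1·c_2 = 0.7071.
u_2 = c_2 − 0.7071·q_1 = (1.1667, 0.3333, 0.1667, 1.0000).
‖u_2‖ = 1.5811, so q_2 = (0.7379, 0.2108, 0.1054, 0.6325).
r_{13} = q_1·c_3 = 1.8856; r_{23} = q_2·c_3 = -0.8433.
u_3 = c_3 − 1.8856·q_1 + 0.8433·q_2 = (1.0667, 0.4000, 0.5333, -1.4667).

u_3 = (1.0667, 0.4000, 0.5333, -1.4667)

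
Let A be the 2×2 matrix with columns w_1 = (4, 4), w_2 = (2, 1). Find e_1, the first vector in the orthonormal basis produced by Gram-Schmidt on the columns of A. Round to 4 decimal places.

e_1 = (0.7071, 0.7071)

e_1 = w_1/‖w_1‖ = (4, 4)/5.6569 = (0.7071, 0.7071).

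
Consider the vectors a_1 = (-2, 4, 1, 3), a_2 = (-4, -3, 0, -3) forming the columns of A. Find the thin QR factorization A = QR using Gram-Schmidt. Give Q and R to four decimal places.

a_1 = (-2, 4, 1, 3); ‖a_1‖ = 5.4772, so q_1 = (-0.3651, 0.7303, 0.1826, 0.5477).
q_1·a_2 = (-0.3651)·(-4) + 0.7303·(-3) + 0.1826·0 + 0.5477·(-3) = -2.3735.
u_2 = a_2 + 2.3735·q_1 = (-4.8667, -1.2667, 0.4333, -1.7000).
‖u_2‖ = 5.3260, so q_2 = (-0.9138, -0.2378, 0.0814, -0.3192).

Q = [[-0.3651, -0.9138], [0.7303, -0.2378], [0.1826, 0.0814], [0.5477, -0.3192]], R = [[5.4772, -2.3735], [0.0000, 5.3260]]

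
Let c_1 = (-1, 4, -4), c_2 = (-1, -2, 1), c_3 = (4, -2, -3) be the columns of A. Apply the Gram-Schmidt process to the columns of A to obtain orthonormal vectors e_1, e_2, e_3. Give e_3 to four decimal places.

e_1 = c_1/‖c_1‖ = (-1, 4, -4)/5.7446 = (-0.1741, 0.6963, -0.6963).
r_{12} = e_1·c_2 = -1.9149.
u_2 = c_2 + 1.9149·e_1 = (-1.3333, -0.6667, -0.3333).
‖u_2‖ = 1.5275, so e_2 = (-0.8729, -0.4364, -0.2182).
r_{13} = e_1·c_3 = 0.0000; r_{23} = e_2·c_3 = -1.9640.
u_3 = c_3 + 0.0000·e_1 + 1.9640·e_2 = (2.2857, -2.8571, -3.4286).
‖u_3‖ = 5.0143, so e_3 = (0.4558, -0.5698, -0.6838).

e_3 = (0.4558, -0.5698, -0.6838)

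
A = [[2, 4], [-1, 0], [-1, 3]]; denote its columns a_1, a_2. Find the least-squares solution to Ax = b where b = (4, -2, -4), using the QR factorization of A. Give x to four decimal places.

q_1 = a_1/‖a_1‖ = (2, -1, -1)/2.4495 = (0.8165, -0.4082, -0.4082).
r_{12} = q_1·a_2 = 2.0412.
u_2 = a_2 − 2.0412·q_1 = (2.3333, 0.8333, 3.8333).
‖u_2‖ = 4.5644, so q_2 = (0.5112, 0.1826, 0.8398).
Qᵀb = (5.7155, -1.6797).
Back-substitute: x_2 = -1.6797/4.5644 = -0.3680.
x_1 = (5.7155 − 2.0412·(-0.3680))/2.4495 = 2.6400.

x = (2.6400, -0.3680)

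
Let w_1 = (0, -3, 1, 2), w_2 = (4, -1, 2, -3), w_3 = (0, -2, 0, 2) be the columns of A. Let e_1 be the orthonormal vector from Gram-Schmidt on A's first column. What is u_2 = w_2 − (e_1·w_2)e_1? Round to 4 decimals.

w_1 = (0, -3, 1, 2); ‖w_1‖ = 3.7417, so e_1 = (0.0000, -0.8018, 0.2673, 0.5345).
e_1·w_2 = 0.0000·4 + (-0.8018)·(-1) + 0.2673·2 + 0.5345·(-3) = -0.2673.
u_2 = w_2 + 0.2673·e_1 = (4.0000, -1.2143, 2.0714, -2.8571).

u_2 = (4.0000, -1.2143, 2.0714, -2.8571)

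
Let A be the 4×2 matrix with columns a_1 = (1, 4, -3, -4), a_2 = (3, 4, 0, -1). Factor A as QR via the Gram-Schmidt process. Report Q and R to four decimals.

a_1 = (1, 4, -3, -4); ‖a_1‖ = 6.4807, so q_1 = (0.1543, 0.6172, -0.4629, -0.6172).
q_1·a_2 = 0.1543·3 + 0.6172·4 + (-0.4629)·0 + (-0.6172)·(-1) = 3.5490.
u_2 = a_2 − 3.5490·q_1 = (2.4524, 1.8095, 1.6429, 1.1905).
‖u_2‖ = 3.6613, so q_2 = (0.6698, 0.4942, 0.4487, 0.3252).

Q = [[0.1543, 0.6698], [0.6172, 0.4942], [-0.4629, 0.4487], [-0.6172, 0.3252]], R = [[6.4807, 3.5490], [0.0000, 3.6613]]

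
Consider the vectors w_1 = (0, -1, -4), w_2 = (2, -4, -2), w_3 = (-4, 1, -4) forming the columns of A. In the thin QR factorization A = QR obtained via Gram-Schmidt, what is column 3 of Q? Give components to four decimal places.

e_3 = (-0.8616, -0.4924, 0.1231)

w_1 = (0, -1, -4); ‖w_1‖ = 4.1231, so e_1 = (0.0000, -0.2425, -0.9701).
e_1·w_2 = 0.0000·2 + (-0.2425)·(-4) + (-0.9701)·(-2) = 2.9104.
u_2 = w_2 − 2.9104·e_1 = (2.0000, -3.2941, 0.8235).
‖u_2‖ = 3.9407, so e_2 = (0.5075, -0.8359, 0.2090).
e_1·w_3 = 0.0000·(-4) + (-0.2425)·1 + (-0.9701)·(-4) = 3.6380; e_2·w_3 = 0.5075·(-4) + (-0.8359)·1 + 0.2090·(-4) = -3.7019.
u_3 = w_3 − 3.6380·e_1 + 3.7019·e_2 = (-2.1212, -1.2121, 0.3030).
‖u_3‖ = 2.4618, so e_3 = (-0.8616, -0.4924, 0.1231).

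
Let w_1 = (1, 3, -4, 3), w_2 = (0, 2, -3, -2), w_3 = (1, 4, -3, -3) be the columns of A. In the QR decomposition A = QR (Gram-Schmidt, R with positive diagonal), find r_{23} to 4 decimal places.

w_1 = (1, 3, -4, 3); ‖w_1‖ = 5.9161, so q_1 = (0.1690, 0.5071, -0.6761, 0.5071).
q_1·w_2 = 0.1690·0 + 0.5071·2 + (-0.6761)·(-3) + 0.5071·(-2) = 2.0284.
u_2 = w_2 − 2.0284·q_1 = (-0.3429, 0.9714, -1.6286, -3.0286).
‖u_2‖ = 3.5897, so q_2 = (-0.0955, 0.2706, -0.4537, -0.8437).
r_{23} = q_2·w_3 = 4.8791.

r_{23} = 4.8791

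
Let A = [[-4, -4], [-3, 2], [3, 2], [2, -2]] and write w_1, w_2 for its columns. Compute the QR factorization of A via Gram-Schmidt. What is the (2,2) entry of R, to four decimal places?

r_{22} = 4.9204

w_1 = (-4, -3, 3, 2); ‖w_1‖ = 6.1644, so e_1 = (-0.6489, -0.4867, 0.4867, 0.3244).
e_1·w_2 = (-0.6489)·(-4) + (-0.4867)·2 + 0.4867·2 + 0.3244·(-2) = 1.9467.
u_2 = w_2 − 1.9467·e_1 = (-2.7368, 2.9474, 1.0526, -2.6316).
r_{22} = ‖u_2‖ = 4.9204.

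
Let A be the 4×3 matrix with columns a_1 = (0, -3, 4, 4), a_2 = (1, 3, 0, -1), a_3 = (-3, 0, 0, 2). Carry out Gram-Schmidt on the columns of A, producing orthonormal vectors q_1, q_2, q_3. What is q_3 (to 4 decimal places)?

q_3 = (-0.8131, 0.4060, -0.1004, 0.4049)

a_1 = (0, -3, 4, 4); ‖a_1‖ = 6.4031, so q_1 = (0.0000, -0.4685, 0.6247, 0.6247).
q_1·a_2 = 0.0000·1 + (-0.4685)·3 + 0.6247·0 + 0.6247·(-1) = -2.0303.
u_2 = a_2 + 2.0303·q_1 = (1.0000, 2.0488, 1.2683, 0.2683).
‖u_2‖ = 2.6226, so q_2 = (0.3813, 0.7812, 0.4836, 0.1023).
q_1·a_3 = 0.0000·(-3) + (-0.4685)·0 + 0.6247·0 + 0.6247·2 = 1.2494; q_2·a_3 = 0.3813·(-3) + 0.7812·0 + 0.4836·0 + 0.1023·2 = -0.9393.
u_3 = a_3 − 1.2494·q_1 + 0.9393·q_2 = (-2.6418, 1.3191, -0.3262, 1.3156).
‖u_3‖ = 3.2491, so q_3 = (-0.8131, 0.4060, -0.1004, 0.4049).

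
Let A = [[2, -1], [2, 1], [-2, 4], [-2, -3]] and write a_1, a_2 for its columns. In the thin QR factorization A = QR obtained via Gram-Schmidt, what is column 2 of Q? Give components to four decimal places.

a_1 = (2, 2, -2, -2); ‖a_1‖ = 4.0000, so q_1 = (0.5000, 0.5000, -0.5000, -0.5000).
q_1·a_2 = 0.5000·(-1) + 0.5000·1 + (-0.5000)·4 + (-0.5000)·(-3) = -0.5000.
u_2 = a_2 + 0.5000·q_1 = (-0.7500, 1.2500, 3.7500, -3.2500).
‖u_2‖ = 5.1720, so q_2 = (-0.1450, 0.2417, 0.7251, -0.6284).

q_2 = (-0.1450, 0.2417, 0.7251, -0.6284)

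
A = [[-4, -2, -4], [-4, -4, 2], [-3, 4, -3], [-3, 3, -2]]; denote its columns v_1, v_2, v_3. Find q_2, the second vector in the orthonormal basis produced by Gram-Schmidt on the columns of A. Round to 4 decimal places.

q_2 = (-0.2629, -0.5616, 0.6244, 0.4750)

q_1 = v_1/‖v_1‖ = (-4, -4, -3, -3)/7.0711 = (-0.5657, -0.5657, -0.4243, -0.4243).
r_{12} = q_1·v_2 = 0.4243.
u_2 = v_2 − 0.4243·q_1 = (-1.7600, -3.7600, 4.1800, 3.1800).
‖u_2‖ = 6.6948, so q_2 = (-0.2629, -0.5616, 0.6244, 0.4750).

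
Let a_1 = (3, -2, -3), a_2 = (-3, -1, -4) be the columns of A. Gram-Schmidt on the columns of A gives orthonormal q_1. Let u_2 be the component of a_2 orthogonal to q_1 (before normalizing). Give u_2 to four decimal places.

u_2 = (-3.6818, -0.5455, -3.3182)

a_1 = (3, -2, -3); ‖a_1‖ = 4.6904, so q_1 = (0.6396, -0.4264, -0.6396).
q_1·a_2 = 0.6396·(-3) + (-0.4264)·(-1) + (-0.6396)·(-4) = 1.0660.
u_2 = a_2 − 1.0660·q_1 = (-3.6818, -0.5455, -3.3182).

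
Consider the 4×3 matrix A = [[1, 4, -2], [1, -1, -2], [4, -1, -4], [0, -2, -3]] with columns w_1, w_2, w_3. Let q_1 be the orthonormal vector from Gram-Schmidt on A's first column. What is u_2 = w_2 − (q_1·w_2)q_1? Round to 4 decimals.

u_2 = (4.0556, -0.9444, -0.7778, -2.0000)

q_1 = w_1/‖w_1‖ = (1, 1, 4, 0)/4.2426 = (0.2357, 0.2357, 0.9428, 0.0000).
r_{12} = q_1·w_2 = -0.2357.
u_2 = w_2 + 0.2357·q_1 = (4.0556, -0.9444, -0.7778, -2.0000).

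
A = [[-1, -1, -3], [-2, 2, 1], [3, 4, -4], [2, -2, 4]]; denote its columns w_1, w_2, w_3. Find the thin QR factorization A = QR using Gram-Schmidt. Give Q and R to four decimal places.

w_1 = (-1, -2, 3, 2); ‖w_1‖ = 4.2426, so e_1 = (-0.2357, -0.4714, 0.7071, 0.4714).
e_1·w_2 = (-0.2357)·(-1) + (-0.4714)·2 + 0.7071·4 + 0.4714·(-2) = 1.1785.
u_2 = w_2 − 1.1785·e_1 = (-0.7222, 2.5556, 3.1667, -2.5556).
‖u_2‖ = 4.8591, so e_2 = (-0.1486, 0.5259, 0.6517, -0.5259).
e_1·w_3 = (-0.2357)·(-3) + (-0.4714)·1 + 0.7071·(-4) + 0.4714·4 = -0.7071; e_2·w_3 = (-0.1486)·(-3) + 0.5259·1 + 0.6517·(-4) + (-0.5259)·4 = -3.7387.
u_3 = w_3 + 0.7071·e_1 + 3.7387·e_2 = (-3.7224, 2.6329, -1.0635, 2.3671).
‖u_3‖ = 5.2462, so e_3 = (-0.7095, 0.5019, -0.2027, 0.4512).

Q = [[-0.2357, -0.1486, -0.7095], [-0.4714, 0.5259, 0.5019], [0.7071, 0.6517, -0.2027], [0.4714, -0.5259, 0.4512]], R = [[4.2426, 1.1785, -0.7071], [0.0000, 4.8591, -3.7387], [0.0000, 0.0000, 5.2462]]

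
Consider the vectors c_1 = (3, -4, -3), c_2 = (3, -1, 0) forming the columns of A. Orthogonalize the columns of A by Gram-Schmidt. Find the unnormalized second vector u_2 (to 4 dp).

c_1 = (3, -4, -3); ‖c_1‖ = 5.8310, so e_1 = (0.5145, -0.6860, -0.5145).
e_1·c_2 = 0.5145·3 + (-0.6860)·(-1) + (-0.5145)·0 = 2.2295.
u_2 = c_2 − 2.2295·e_1 = (1.8529, 0.5294, 1.1471).

u_2 = (1.8529, 0.5294, 1.1471)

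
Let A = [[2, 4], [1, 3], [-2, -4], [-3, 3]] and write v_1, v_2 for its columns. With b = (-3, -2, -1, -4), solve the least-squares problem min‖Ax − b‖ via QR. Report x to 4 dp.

v_1 = (2, 1, -2, -3); ‖v_1‖ = 4.2426, so q_1 = (0.4714, 0.2357, -0.4714, -0.7071).
q_1·v_2 = 0.4714·4 + 0.2357·3 + (-0.4714)·(-4) + (-0.7071)·3 = 2.3570.
u_2 = v_2 − 2.3570·q_1 = (2.8889, 2.4444, -2.8889, 4.6667).
‖u_2‖ = 6.6667, so q_2 = (0.4333, 0.3667, -0.4333, 0.7000).
Qᵀb = (1.4142, -4.4000).
Back-substitute: x_2 = -4.4000/6.6667 = -0.6600.
x_1 = (1.4142 − 2.3570·(-0.6600))/4.2426 = 0.7000.

x = (0.7000, -0.6600)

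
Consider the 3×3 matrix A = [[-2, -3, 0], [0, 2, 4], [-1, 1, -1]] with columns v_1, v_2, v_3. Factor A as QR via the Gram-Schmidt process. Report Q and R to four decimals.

Q = [[-0.8944, -0.3333, 0.2981], [0.0000, 0.6667, 0.7454], [-0.4472, 0.6667, -0.5963]], R = [[2.2361, 2.2361, 0.4472], [0.0000, 3.0000, 2.0000], [0.0000, 0.0000, 3.5777]]

v_1 = (-2, 0, -1); ‖v_1‖ = 2.2361, so q_1 = (-0.8944, 0.0000, -0.4472).
q_1·v_2 = (-0.8944)·(-3) + 0.0000·2 + (-0.4472)·1 = 2.2361.
u_2 = v_2 − 2.2361·q_1 = (-1.0000, 2.0000, 2.0000).
‖u_2‖ = 3.0000, so q_2 = (-0.3333, 0.6667, 0.6667).
q_1·v_3 = (-0.8944)·0 + 0.0000·4 + (-0.4472)·(-1) = 0.4472; q_2·v_3 = (-0.3333)·0 + 0.6667·4 + 0.6667·(-1) = 2.0000.
u_3 = v_3 − 0.4472·q_1 − 2.0000·q_2 = (1.0667, 2.6667, -2.1333).
‖u_3‖ = 3.5777, so q_3 = (0.2981, 0.7454, -0.5963).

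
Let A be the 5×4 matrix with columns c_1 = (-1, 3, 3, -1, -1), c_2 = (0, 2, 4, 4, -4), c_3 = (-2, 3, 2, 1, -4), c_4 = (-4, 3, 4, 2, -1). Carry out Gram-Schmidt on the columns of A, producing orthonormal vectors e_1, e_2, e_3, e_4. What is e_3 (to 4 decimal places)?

c_1 = (-1, 3, 3, -1, -1); ‖c_1‖ = 4.5826, so e_1 = (-0.2182, 0.6547, 0.6547, -0.2182, -0.2182).
e_1·c_2 = (-0.2182)·0 + 0.6547·2 + 0.6547·4 + (-0.2182)·4 + (-0.2182)·(-4) = 3.9279.
u_2 = c_2 − 3.9279·e_1 = (0.8571, -0.5714, 1.4286, 4.8571, -3.1429).
‖u_2‖ = 6.0474, so e_2 = (0.1417, -0.0945, 0.2362, 0.8032, -0.5197).
e_1·c_3 = (-0.2182)·(-2) + 0.6547·3 + 0.6547·2 + (-0.2182)·1 + (-0.2182)·(-4) = 4.3644; e_2·c_3 = 0.1417·(-2) + (-0.0945)·3 + 0.2362·2 + 0.8032·1 + (-0.5197)·(-4) = 2.7875.
u_3 = c_3 − 4.3644·e_1 − 2.7875·e_2 = (-1.4427, 0.4062, -1.5156, -0.2865, -1.5990).
‖u_3‖ = 2.6800, so e_3 = (-0.5383, 0.1516, -0.5655, -0.1069, -0.5966).

e_3 = (-0.5383, 0.1516, -0.5655, -0.1069, -0.5966)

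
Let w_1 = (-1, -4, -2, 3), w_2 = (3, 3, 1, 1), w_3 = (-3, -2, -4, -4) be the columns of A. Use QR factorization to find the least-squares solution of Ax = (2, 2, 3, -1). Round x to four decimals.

x = (-0.6439, -0.2318, -0.4183)

w_1 = (-1, -4, -2, 3); ‖w_1‖ = 5.4772, so e_1 = (-0.1826, -0.7303, -0.3651, 0.5477).
e_1·w_2 = (-0.1826)·3 + (-0.7303)·3 + (-0.3651)·1 + 0.5477·1 = -2.5560.
u_2 = w_2 + 2.5560·e_1 = (2.5333, 1.1333, 0.0667, 2.4000).
‖u_2‖ = 3.6697, so e_2 = (0.6903, 0.3088, 0.0182, 0.6540).
e_1·w_3 = (-0.1826)·(-3) + (-0.7303)·(-2) + (-0.3651)·(-4) + 0.5477·(-4) = 1.2780; e_2·w_3 = 0.6903·(-3) + 0.3088·(-2) + 0.0182·(-4) + 0.6540·(-4) = -5.3774.
u_3 = w_3 − 1.2780·e_1 + 5.3774·e_2 = (0.9455, 0.5941, -3.4356, -1.1832).
‖u_3‖ = 3.8014, so e_3 = (0.2487, 0.1563, -0.9038, -0.3112).
Qᵀb = (-3.4689, 1.3988, -1.5901).
Back-substitute: x_3 = -1.5901/3.8014 = -0.4183.
x_2 = (1.3988 + 5.3774·(-0.4183))/3.6697 = -0.2318.
x_1 = (-3.4689 + 2.5560·(-0.2318) − 1.2780·(-0.4183))/5.4772 = -0.6439.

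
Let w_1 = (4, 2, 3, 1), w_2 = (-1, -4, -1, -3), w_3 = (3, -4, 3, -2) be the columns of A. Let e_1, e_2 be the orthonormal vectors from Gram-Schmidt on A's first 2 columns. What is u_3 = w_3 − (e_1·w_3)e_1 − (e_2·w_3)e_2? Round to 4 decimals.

w_1 = (4, 2, 3, 1); ‖w_1‖ = 5.4772, so e_1 = (0.7303, 0.3651, 0.5477, 0.1826).
e_1·w_2 = 0.7303·(-1) + 0.3651·(-4) + 0.5477·(-1) + 0.1826·(-3) = -3.2863.
u_2 = w_2 + 3.2863·e_1 = (1.4000, -2.8000, 0.8000, -2.4000).
‖u_2‖ = 4.0249, so e_2 = (0.3478, -0.6957, 0.1988, -0.5963).
e_1·w_3 = 0.7303·3 + 0.3651·(-4) + 0.5477·3 + 0.1826·(-2) = 2.0083; e_2·w_3 = 0.3478·3 + (-0.6957)·(-4) + 0.1988·3 + (-0.5963)·(-2) = 5.6150.
u_3 = w_3 − 2.0083·e_1 − 5.6150·e_2 = (-0.4198, -0.8272, 0.7840, 0.9815).

u_3 = (-0.4198, -0.8272, 0.7840, 0.9815)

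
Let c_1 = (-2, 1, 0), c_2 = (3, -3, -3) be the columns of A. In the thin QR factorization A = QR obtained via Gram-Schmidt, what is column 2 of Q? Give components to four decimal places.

c_1 = (-2, 1, 0); ‖c_1‖ = 2.2361, so q_1 = (-0.8944, 0.4472, 0.0000).
q_1·c_2 = (-0.8944)·3 + 0.4472·(-3) + 0.0000·(-3) = -4.0249.
u_2 = c_2 + 4.0249·q_1 = (-0.6000, -1.2000, -3.0000).
‖u_2‖ = 3.2863, so q_2 = (-0.1826, -0.3651, -0.9129).

q_2 = (-0.1826, -0.3651, -0.9129)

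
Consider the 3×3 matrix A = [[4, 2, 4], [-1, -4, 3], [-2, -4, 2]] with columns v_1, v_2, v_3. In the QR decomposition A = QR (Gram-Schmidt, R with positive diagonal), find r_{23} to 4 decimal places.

r_{23} = -4.9963

v_1 = (4, -1, -2); ‖v_1‖ = 4.5826, so e_1 = (0.8729, -0.2182, -0.4364).
e_1·v_2 = 0.8729·2 + (-0.2182)·(-4) + (-0.4364)·(-4) = 4.3644.
u_2 = v_2 − 4.3644·e_1 = (-1.8095, -3.0476, -2.0952).
‖u_2‖ = 4.1173, so e_2 = (-0.4395, -0.7402, -0.5089).
r_{23} = e_2·v_3 = -4.9963.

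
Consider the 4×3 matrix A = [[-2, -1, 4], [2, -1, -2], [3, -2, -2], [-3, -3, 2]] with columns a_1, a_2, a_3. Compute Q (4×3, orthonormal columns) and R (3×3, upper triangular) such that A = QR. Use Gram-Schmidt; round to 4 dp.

a_1 = (-2, 2, 3, -3); ‖a_1‖ = 5.0990, so q_1 = (-0.3922, 0.3922, 0.5883, -0.5883).
q_1·a_2 = (-0.3922)·(-1) + 0.3922·(-1) + 0.5883·(-2) + (-0.5883)·(-3) = 0.5883.
u_2 = a_2 − 0.5883·q_1 = (-0.7692, -1.2308, -2.3462, -2.6538).
‖u_2‖ = 3.8280, so q_2 = (-0.2009, -0.3215, -0.6129, -0.6933).
q_1·a_3 = (-0.3922)·4 + 0.3922·(-2) + 0.5883·(-2) + (-0.5883)·2 = -4.7068; q_2·a_3 = (-0.2009)·4 + (-0.3215)·(-2) + (-0.6129)·(-2) + (-0.6933)·2 = -0.3215.
u_3 = a_3 + 4.7068·q_1 + 0.3215·q_2 = (2.0892, -0.2572, 0.5722, -0.9921).
‖u_3‖ = 2.3964, so q_3 = (0.8718, -0.1073, 0.2388, -0.4140).

Q = [[-0.3922, -0.2009, 0.8718], [0.3922, -0.3215, -0.1073], [0.5883, -0.6129, 0.2388], [-0.5883, -0.6933, -0.4140]], R = [[5.0990, 0.5883, -4.7068], [0.0000, 3.8280, -0.3215], [0.0000, 0.0000, 2.3964]]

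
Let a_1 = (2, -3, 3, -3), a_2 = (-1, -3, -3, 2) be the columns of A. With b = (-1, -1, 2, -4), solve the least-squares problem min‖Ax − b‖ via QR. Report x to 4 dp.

x = (0.5501, -0.2435)

a_1 = (2, -3, 3, -3); ‖a_1‖ = 5.5678, so e_1 = (0.3592, -0.5388, 0.5388, -0.5388).
e_1·a_2 = 0.3592·(-1) + (-0.5388)·(-3) + 0.5388·(-3) + (-0.5388)·2 = -1.4368.
u_2 = a_2 + 1.4368·e_1 = (-0.4839, -3.7742, -2.2258, 1.2258).
‖u_2‖ = 4.5755, so e_2 = (-0.1058, -0.8249, -0.4865, 0.2679).
Qᵀb = (3.4125, -1.1139).
Back-substitute: x_2 = -1.1139/4.5755 = -0.2435.
x_1 = (3.4125 + 1.4368·(-0.2435))/5.5678 = 0.5501.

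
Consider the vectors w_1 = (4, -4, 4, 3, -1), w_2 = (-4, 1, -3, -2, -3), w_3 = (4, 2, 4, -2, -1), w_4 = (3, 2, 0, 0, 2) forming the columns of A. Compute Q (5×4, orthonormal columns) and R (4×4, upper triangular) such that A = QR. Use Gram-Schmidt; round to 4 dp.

Q = [[0.5252, -0.3751, 0.3596, 0.6227], [-0.5252, -0.3344, 0.4829, 0.2032], [0.5252, -0.1386, 0.4345, -0.6669], [0.3939, -0.0449, -0.5448, 0.2439], [-0.1313, -0.8522, -0.3897, -0.2582]], R = [[7.6158, -4.5957, 2.4948, 0.2626], [0.0000, 4.2284, -1.7819, -3.4985], [0.0000, 0.0000, 5.6215, 1.2650], [0.0000, 0.0000, 0.0000, 1.7582]]

q_1 = w_1/‖w_1‖ = (4, -4, 4, 3, -1)/7.6158 = (0.5252, -0.5252, 0.5252, 0.3939, -0.1313).
r_{12} = q_1·w_2 = -4.5957.
u_2 = w_2 + 4.5957·q_1 = (-1.5862, -1.4138, -0.5862, -0.1897, -3.6034).
‖u_2‖ = 4.2284, so q_2 = (-0.3751, -0.3344, -0.1386, -0.0449, -0.8522).
r_{13} = q_1·w_3 = 2.4948; r_{23} = q_2·w_3 = -1.7819.
u_3 = w_3 − 2.4948·q_1 + 1.7819·q_2 = (2.0212, 2.7146, 2.4426, -3.0627, -2.1909).
‖u_3‖ = 5.6215, so q_3 = (0.3596, 0.4829, 0.4345, -0.5448, -0.3897).
r_{14} = q_1·w_4 = 0.2626; r_{24} = q_2·w_4 = -3.4985; r_{34} = q_3·w_4 = 1.2650.
u_4 = w_4 − 0.2626·q_1 + 3.4985·q_2 − 1.2650·q_3 = (1.0948, 0.3573, -1.1726, 0.4288, -0.4540).
‖u_4‖ = 1.7582, so q_4 = (0.6227, 0.2032, -0.6669, 0.2439, -0.2582).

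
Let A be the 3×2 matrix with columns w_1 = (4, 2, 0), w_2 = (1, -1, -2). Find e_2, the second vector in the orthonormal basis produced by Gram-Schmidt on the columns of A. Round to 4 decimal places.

e_2 = (0.2491, -0.4983, -0.8305)

w_1 = (4, 2, 0); ‖w_1‖ = 4.4721, so e_1 = (0.8944, 0.4472, 0.0000).
e_1·w_2 = 0.8944·1 + 0.4472·(-1) + 0.0000·(-2) = 0.4472.
u_2 = w_2 − 0.4472·e_1 = (0.6000, -1.2000, -2.0000).
‖u_2‖ = 2.4083, so e_2 = (0.2491, -0.4983, -0.8305).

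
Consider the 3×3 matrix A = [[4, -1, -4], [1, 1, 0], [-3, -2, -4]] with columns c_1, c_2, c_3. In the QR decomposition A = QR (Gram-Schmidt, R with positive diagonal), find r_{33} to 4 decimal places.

q_1 = c_1/‖c_1‖ = (4, 1, -3)/5.0990 = (0.7845, 0.1961, -0.5883).
r_{12} = q_1·c_2 = 0.5883.
u_2 = c_2 − 0.5883·q_1 = (-1.4615, 0.8846, -1.6538).
‖u_2‖ = 2.3778, so q_2 = (-0.6147, 0.3720, -0.6955).
r_{13} = q_1·c_3 = -0.7845; r_{23} = q_2·c_3 = 5.2408.
u_3 = c_3 + 0.7845·q_1 − 5.2408·q_2 = (-0.1633, -1.7959, -0.8163).
r_{33} = ‖u_3‖ = 1.9795.

r_{33} = 1.9795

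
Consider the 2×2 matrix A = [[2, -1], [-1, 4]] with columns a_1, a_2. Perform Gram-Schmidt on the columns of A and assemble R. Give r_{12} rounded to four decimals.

r_{12} = -2.6833

a_1 = (2, -1); ‖a_1‖ = 2.2361, so e_1 = (0.8944, -0.4472).
r_{12} = e_1·a_2 = -2.6833.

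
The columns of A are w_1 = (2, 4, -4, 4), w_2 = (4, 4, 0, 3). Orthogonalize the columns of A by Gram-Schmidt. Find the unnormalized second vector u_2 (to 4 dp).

u_2 = (2.6154, 1.2308, 2.7692, 0.2308)

q_1 = w_1/‖w_1‖ = (2, 4, -4, 4)/7.2111 = (0.2774, 0.5547, -0.5547, 0.5547).
r_{12} = q_1·w_2 = 4.9923.
u_2 = w_2 − 4.9923·q_1 = (2.6154, 1.2308, 2.7692, 0.2308).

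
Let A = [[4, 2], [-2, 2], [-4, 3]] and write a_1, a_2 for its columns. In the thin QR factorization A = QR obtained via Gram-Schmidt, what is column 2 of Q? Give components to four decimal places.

q_1 = a_1/‖a_1‖ = (4, -2, -4)/6.0000 = (0.6667, -0.3333, -0.6667).
r_{12} = q_1·a_2 = -1.3333.
u_2 = a_2 + 1.3333·q_1 = (2.8889, 1.5556, 2.1111).
‖u_2‖ = 3.9016, so q_2 = (0.7404, 0.3987, 0.5411).

q_2 = (0.7404, 0.3987, 0.5411)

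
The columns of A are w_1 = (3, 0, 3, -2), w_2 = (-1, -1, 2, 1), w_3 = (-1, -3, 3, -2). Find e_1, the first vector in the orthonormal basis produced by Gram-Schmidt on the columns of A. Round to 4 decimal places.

e_1 = (0.6396, 0.0000, 0.6396, -0.4264)

w_1 = (3, 0, 3, -2); ‖w_1‖ = 4.6904, so e_1 = (0.6396, 0.0000, 0.6396, -0.4264).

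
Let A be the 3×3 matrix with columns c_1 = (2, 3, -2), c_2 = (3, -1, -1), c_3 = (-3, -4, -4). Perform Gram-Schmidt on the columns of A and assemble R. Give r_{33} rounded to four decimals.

r_{33} = 5.8926

c_1 = (2, 3, -2); ‖c_1‖ = 4.1231, so q_1 = (0.4851, 0.7276, -0.4851).
q_1·c_2 = 0.4851·3 + 0.7276·(-1) + (-0.4851)·(-1) = 1.2127.
u_2 = c_2 − 1.2127·q_1 = (2.4118, -1.8824, -0.4118).
‖u_2‖ = 3.0870, so q_2 = (0.7813, -0.6098, -0.1334).
q_1·c_3 = 0.4851·(-3) + 0.7276·(-4) + (-0.4851)·(-4) = -2.4254; q_2·c_3 = 0.7813·(-3) + (-0.6098)·(-4) + (-0.1334)·(-4) = 0.6288.
u_3 = c_3 + 2.4254·q_1 − 0.6288·q_2 = (-2.3148, -1.8519, -5.0926).
r_{33} = ‖u_3‖ = 5.8926.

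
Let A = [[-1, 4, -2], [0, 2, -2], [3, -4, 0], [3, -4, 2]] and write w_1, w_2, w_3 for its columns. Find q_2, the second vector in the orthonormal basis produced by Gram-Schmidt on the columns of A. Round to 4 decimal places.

w_1 = (-1, 0, 3, 3); ‖w_1‖ = 4.3589, so q_1 = (-0.2294, 0.0000, 0.6882, 0.6882).
q_1·w_2 = (-0.2294)·4 + 0.0000·2 + 0.6882·(-4) + 0.6882·(-4) = -6.4236.
u_2 = w_2 + 6.4236·q_1 = (2.5263, 2.0000, 0.4211, 0.4211).
‖u_2‖ = 3.2767, so q_2 = (0.7710, 0.6104, 0.1285, 0.1285).

q_2 = (0.7710, 0.6104, 0.1285, 0.1285)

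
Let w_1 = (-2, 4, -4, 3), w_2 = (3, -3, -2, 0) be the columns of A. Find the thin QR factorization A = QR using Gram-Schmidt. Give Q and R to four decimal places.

q_1 = w_1/‖w_1‖ = (-2, 4, -4, 3)/6.7082 = (-0.2981, 0.5963, -0.5963, 0.4472).
r_{12} = q_1·w_2 = -1.4907.
u_2 = w_2 + 1.4907·q_1 = (2.5556, -2.1111, -2.8889, 0.6667).
‖u_2‖ = 4.4472, so q_2 = (0.5746, -0.4747, -0.6496, 0.1499).

Q = [[-0.2981, 0.5746], [0.5963, -0.4747], [-0.5963, -0.6496], [0.4472, 0.1499]], R = [[6.7082, -1.4907], [0.0000, 4.4472]]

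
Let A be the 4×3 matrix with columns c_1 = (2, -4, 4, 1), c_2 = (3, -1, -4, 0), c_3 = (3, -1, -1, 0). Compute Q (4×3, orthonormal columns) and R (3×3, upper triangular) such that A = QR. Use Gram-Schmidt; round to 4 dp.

c_1 = (2, -4, 4, 1); ‖c_1‖ = 6.0828, so e_1 = (0.3288, -0.6576, 0.6576, 0.1644).
e_1·c_2 = 0.3288·3 + (-0.6576)·(-1) + 0.6576·(-4) + 0.1644·0 = -0.9864.
u_2 = c_2 + 0.9864·e_1 = (3.3243, -1.6486, -3.3514, 0.1622).
‖u_2‖ = 5.0027, so e_2 = (0.6645, -0.3296, -0.6699, 0.0324).
e_1·c_3 = 0.3288·3 + (-0.6576)·(-1) + 0.6576·(-1) + 0.1644·0 = 0.9864; e_2·c_3 = 0.6645·3 + (-0.3296)·(-1) + (-0.6699)·(-1) + 0.0324·0 = 2.9930.
u_3 = c_3 − 0.9864·e_1 − 2.9930·e_2 = (0.6868, 0.6350, 0.3564, -0.2592).
‖u_3‖ = 1.0340, so e_3 = (0.6643, 0.6141, 0.3447, -0.2507).

Q = [[0.3288, 0.6645, 0.6643], [-0.6576, -0.3296, 0.6141], [0.6576, -0.6699, 0.3447], [0.1644, 0.0324, -0.2507]], R = [[6.0828, -0.9864, 0.9864], [0.0000, 5.0027, 2.9930], [0.0000, 0.0000, 1.0340]]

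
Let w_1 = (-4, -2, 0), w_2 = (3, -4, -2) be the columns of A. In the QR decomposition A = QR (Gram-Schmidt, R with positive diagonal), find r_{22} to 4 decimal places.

w_1 = (-4, -2, 0); ‖w_1‖ = 4.4721, so e_1 = (-0.8944, -0.4472, 0.0000).
e_1·w_2 = (-0.8944)·3 + (-0.4472)·(-4) + 0.0000·(-2) = -0.8944.
u_2 = w_2 + 0.8944·e_1 = (2.2000, -4.4000, -2.0000).
r_{22} = ‖u_2‖ = 5.3104.

r_{22} = 5.3104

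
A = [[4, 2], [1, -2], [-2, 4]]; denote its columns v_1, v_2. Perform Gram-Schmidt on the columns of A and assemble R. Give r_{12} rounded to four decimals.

v_1 = (4, 1, -2); ‖v_1‖ = 4.5826, so q_1 = (0.8729, 0.2182, -0.4364).
r_{12} = q_1·v_2 = -0.4364.

r_{12} = -0.4364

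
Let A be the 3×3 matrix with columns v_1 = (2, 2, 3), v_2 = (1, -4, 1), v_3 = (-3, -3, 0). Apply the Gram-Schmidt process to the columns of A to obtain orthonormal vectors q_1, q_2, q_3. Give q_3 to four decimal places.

v_1 = (2, 2, 3); ‖v_1‖ = 4.1231, so q_1 = (0.4851, 0.4851, 0.7276).
q_1·v_2 = 0.4851·1 + 0.4851·(-4) + 0.7276·1 = -0.7276.
u_2 = v_2 + 0.7276·q_1 = (1.3529, -3.6471, 1.5294).
‖u_2‖ = 4.1798, so q_2 = (0.3237, -0.8725, 0.3659).
q_1·v_3 = 0.4851·(-3) + 0.4851·(-3) + 0.7276·0 = -2.9104; q_2·v_3 = 0.3237·(-3) + (-0.8725)·(-3) + 0.3659·0 = 1.6466.
u_3 = v_3 + 2.9104·q_1 − 1.6466·q_2 = (-2.1212, -0.1515, 1.5152).
‖u_3‖ = 2.6112, so q_3 = (-0.8124, -0.0580, 0.5803).

q_3 = (-0.8124, -0.0580, 0.5803)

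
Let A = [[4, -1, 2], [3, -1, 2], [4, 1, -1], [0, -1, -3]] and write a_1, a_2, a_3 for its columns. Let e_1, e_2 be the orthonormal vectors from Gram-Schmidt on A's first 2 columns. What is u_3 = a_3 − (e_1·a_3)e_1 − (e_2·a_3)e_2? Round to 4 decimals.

e_1 = a_1/‖a_1‖ = (4, 3, 4, 0)/6.4031 = (0.6247, 0.4685, 0.6247, 0.0000).
r_{12} = e_1·a_2 = -0.4685.
u_2 = a_2 + 0.4685·e_1 = (-0.7073, -0.7805, 1.2927, -1.0000).
‖u_2‖ = 1.9443, so e_2 = (-0.3638, -0.4014, 0.6648, -0.5143).
r_{13} = e_1·a_3 = 1.5617; r_{23} = e_2·a_3 = -0.6523.
u_3 = a_3 − 1.5617·e_1 + 0.6523·e_2 = (0.7871, 1.0065, -1.5419, -3.3355).

u_3 = (0.7871, 1.0065, -1.5419, -3.3355)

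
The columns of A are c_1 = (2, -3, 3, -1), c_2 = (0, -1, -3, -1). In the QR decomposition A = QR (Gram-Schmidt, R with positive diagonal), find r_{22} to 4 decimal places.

r_{22} = 3.1485

c_1 = (2, -3, 3, -1); ‖c_1‖ = 4.7958, so q_1 = (0.4170, -0.6255, 0.6255, -0.2085).
q_1·c_2 = 0.4170·0 + (-0.6255)·(-1) + 0.6255·(-3) + (-0.2085)·(-1) = -1.0426.
u_2 = c_2 + 1.0426·q_1 = (0.4348, -1.6522, -2.3478, -1.2174).
r_{22} = ‖u_2‖ = 3.1485.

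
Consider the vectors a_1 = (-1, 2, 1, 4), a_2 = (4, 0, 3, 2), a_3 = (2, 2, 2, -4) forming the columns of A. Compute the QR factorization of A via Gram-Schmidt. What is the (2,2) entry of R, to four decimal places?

e_1 = a_1/‖a_1‖ = (-1, 2, 1, 4)/4.6904 = (-0.2132, 0.4264, 0.2132, 0.8528).
r_{12} = e_1·a_2 = 1.4924.
u_2 = a_2 − 1.4924·e_1 = (4.3182, -0.6364, 2.6818, 0.7273).
r_{22} = ‖u_2‖ = 5.1742.

r_{22} = 5.1742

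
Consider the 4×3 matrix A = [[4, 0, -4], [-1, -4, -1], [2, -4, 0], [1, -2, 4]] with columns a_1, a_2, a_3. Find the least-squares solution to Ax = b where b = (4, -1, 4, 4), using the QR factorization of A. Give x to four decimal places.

x = (1.5000, -0.2500, 0.5000)

e_1 = a_1/‖a_1‖ = (4, -1, 2, 1)/4.6904 = (0.8528, -0.2132, 0.4264, 0.2132).
r_{12} = e_1·a_2 = -1.2792.
u_2 = a_2 + 1.2792·e_1 = (1.0909, -4.2727, -3.4545, -1.7273).
‖u_2‖ = 5.8621, so e_2 = (0.1861, -0.7289, -0.5893, -0.2947).
r_{13} = e_1·a_3 = -2.3452; r_{23} = e_2·a_3 = -1.1941.
u_3 = a_3 + 2.3452·e_1 + 1.1941·e_2 = (-1.7778, -2.3704, 0.2963, 4.1481).
‖u_3‖ = 5.1063, so e_3 = (-0.3482, -0.4642, 0.0580, 0.8124).
Qᵀb = (6.1828, -2.0626, 2.5531).
Back-substitute: x_3 = 2.5531/5.1063 = 0.5000.
x_2 = (-2.0626 + 1.1941·0.5000)/5.8621 = -0.2500.
x_1 = (6.1828 + 1.2792·(-0.2500) + 2.3452·0.5000)/4.6904 = 1.5000.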